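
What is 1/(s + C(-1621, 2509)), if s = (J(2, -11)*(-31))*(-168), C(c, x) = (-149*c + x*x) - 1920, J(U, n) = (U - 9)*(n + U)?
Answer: 1/6862794 ≈ 1.4571e-7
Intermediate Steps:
J(U, n) = (-9 + U)*(U + n)
C(c, x) = -1920 + x² - 149*c (C(c, x) = (-149*c + x²) - 1920 = (x² - 149*c) - 1920 = -1920 + x² - 149*c)
s = 328104 (s = ((2² - 9*2 - 9*(-11) + 2*(-11))*(-31))*(-168) = ((4 - 18 + 99 - 22)*(-31))*(-168) = (63*(-31))*(-168) = -1953*(-168) = 328104)
1/(s + C(-1621, 2509)) = 1/(328104 + (-1920 + 2509² - 149*(-1621))) = 1/(328104 + (-1920 + 6295081 + 241529)) = 1/(328104 + 6534690) = 1/6862794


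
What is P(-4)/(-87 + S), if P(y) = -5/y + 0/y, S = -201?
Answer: -5/1152 ≈ -0.0043403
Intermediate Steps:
P(y) = -5/y (P(y) = -5/y + 0 = -5/y)
P(-4)/(-87 + S) = (-5/(-4))/(-87 - 201) = (-5*(-1/4))/(-288) = -1/288*5/4 = -5/1152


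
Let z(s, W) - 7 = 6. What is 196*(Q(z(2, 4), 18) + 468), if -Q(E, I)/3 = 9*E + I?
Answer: 12348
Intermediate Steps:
z(s, W) = 13 (z(s, W) = 7 + 6 = 13)
Q(E, I) = -27*E - 3*I (Q(E, I) = -3*(9*E + I) = -3*(I + 9*E) = -27*E - 3*I)
196*(Q(z(2, 4), 18) + 468) = 196*((-27*13 - 3*18) + 468) = 196*((-351 - 54) + 468) = 196*(-405 + 468) = 196*63 = 12348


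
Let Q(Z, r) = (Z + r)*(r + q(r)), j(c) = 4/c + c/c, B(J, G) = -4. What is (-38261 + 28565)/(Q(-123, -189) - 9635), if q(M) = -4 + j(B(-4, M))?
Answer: -9696/50581 ≈ -0.19169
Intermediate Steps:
j(c) = 1 + 4/c (j(c) = 4/c + 1 = 1 + 4/c)
q(M) = -4 (q(M) = -4 + (4 - 4)/(-4) = -4 - ¼*0 = -4 + 0 = -4)
Q(Z, r) = (-4 + r)*(Z + r) (Q(Z, r) = (Z + r)*(r - 4) = (Z + r)*(-4 + r) = (-4 + r)*(Z + r))
(-38261 + 28565)/(Q(-123, -189) - 9635) = (-38261 + 28565)/(((-189)² - 4*(-123) - 4*(-189) - 123*(-189)) - 9635) = -9696/((35721 + 492 + 756 + 23247) - 9635) = -9696/(60216 - 9635) = -9696/50581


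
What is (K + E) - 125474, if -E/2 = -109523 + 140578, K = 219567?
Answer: 31983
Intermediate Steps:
E = -62110 (E = -2*(-109523 + 140578) = -2*31055 = -62110)
(K + E) - 125474 = (219567 - 62110) - 125474 = 157457 - 125474 = 31983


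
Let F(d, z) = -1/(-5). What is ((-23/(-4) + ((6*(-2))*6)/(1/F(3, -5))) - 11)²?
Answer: 154449/400 ≈ 386.12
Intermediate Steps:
F(d, z) = ⅕ (F(d, z) = -1*(-⅕) = ⅕)
((-23/(-4) + ((6*(-2))*6)/(1/F(3, -5))) - 11)² = ((-23/(-4) + ((6*(-2))*6)/(1/(⅕))) - 11)² = ((-23*(-¼) - 12*6/5) - 11)² = ((23/4 - 72*⅕) - 11)² = ((23/4 - 72/5) - 11)² = (-173/20 - 11)² = (-393/20)² = 154449/400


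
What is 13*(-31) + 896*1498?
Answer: 1341805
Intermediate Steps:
13*(-31) + 896*1498 = -403 + 1342208 = 1341805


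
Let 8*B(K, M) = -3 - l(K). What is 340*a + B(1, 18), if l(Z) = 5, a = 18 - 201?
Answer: -62221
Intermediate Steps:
a = -183
B(K, M) = -1 (B(K, M) = (-3 - 1*5)/8 = (-3 - 5)/8 = (⅛)*(-8) = -1)
340*a + B(1, 18) = 340*(-183) - 1 = -62220 - 1 = -62221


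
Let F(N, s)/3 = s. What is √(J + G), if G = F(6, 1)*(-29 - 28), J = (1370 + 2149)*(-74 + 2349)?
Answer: 9*√98834 ≈ 2829.4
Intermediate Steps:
F(N, s) = 3*s
J = 8005725 (J = 3519*2275 = 8005725)
G = -171 (G = (3*1)*(-29 - 28) = 3*(-57) = -171)
√(J + G) = √(8005725 - 171) = √8005554 = 9*√98834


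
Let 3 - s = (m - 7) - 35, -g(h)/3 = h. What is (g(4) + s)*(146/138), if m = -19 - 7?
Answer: 4307/69 ≈ 62.420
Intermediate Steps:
m = -26
g(h) = -3*h
s = 71 (s = 3 - ((-26 - 7) - 35) = 3 - (-33 - 35) = 3 - 1*(-68) = 3 + 68 = 71)
(g(4) + s)*(146/138) = (-3*4 + 71)*(146/138) = (-12 + 71)*(146*(1/138)) = 59*(73/69) = 4307/69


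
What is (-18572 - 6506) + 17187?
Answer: -7891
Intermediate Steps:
(-18572 - 6506) + 17187 = -25078 + 17187 = -7891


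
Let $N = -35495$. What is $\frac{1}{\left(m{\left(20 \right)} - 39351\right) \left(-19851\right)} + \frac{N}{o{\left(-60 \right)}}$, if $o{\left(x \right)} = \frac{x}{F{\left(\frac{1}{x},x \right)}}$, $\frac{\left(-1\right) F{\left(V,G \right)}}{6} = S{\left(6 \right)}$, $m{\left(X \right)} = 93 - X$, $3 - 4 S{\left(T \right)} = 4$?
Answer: $\frac{2767572048115}{3118830312} \approx 887.38$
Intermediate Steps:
$S{\left(T \right)} = - \frac{1}{4}$ ($S{\left(T \right)} = \frac{3}{4} - 1 = - \frac{1}{4}$)
$F{\left(V,G \right)} = \frac{3}{2}$ ($F{\left(V,G \right)} = \left(-6\right) \left(- \frac{1}{4}\right) = \frac{3}{2}$)
$o{\left(x \right)} = \frac{2 x}{3}$ ($o{\left(x \right)} = \frac{x}{\frac{3}{2}} = x \frac{2}{3} = \frac{2 x}{3}$)
$\frac{1}{\left(m{\left(20 \right)} - 39351\right) \left(-19851\right)} + \frac{N}{o{\left(-60 \right)}} = \frac{1}{\left(\left(93 - 20\right) - 39351\right) \left(-19851\right)} - \frac{35495}{\frac{2}{3} \left(-60\right)} = \frac{1}{\left(93 - 20\right) - 39351} \left(- \frac{1}{19851}\right) - \frac{35495}{-40} = \frac{1}{73 - 39351} \left(- \frac{1}{19851}\right) - - \frac{7099}{8} = \frac{1}{-39278} \left(- \frac{1}{19851}\right) + \frac{7099}{8} = \left(- \frac{1}{39278}\right) \left(- \frac{1}{19851}\right) + \frac{7099}{8} = \frac{1}{779707578} + \frac{7099}{8} = \frac{2767572048115}{3118830312}$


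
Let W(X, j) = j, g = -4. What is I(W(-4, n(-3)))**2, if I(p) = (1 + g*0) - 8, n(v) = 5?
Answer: 49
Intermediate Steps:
I(p) = -7 (I(p) = (1 - 4*0) - 8 = (1 + 0) - 8 = 1 - 8 = -7)
I(W(-4, n(-3)))**2 = (-7)**2 = 49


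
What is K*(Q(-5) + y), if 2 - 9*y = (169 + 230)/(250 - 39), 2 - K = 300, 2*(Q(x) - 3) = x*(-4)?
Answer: -7363580/1899 ≈ -3877.6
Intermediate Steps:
Q(x) = 3 - 2*x (Q(x) = 3 + (x*(-4))/2 = 3 + (-4*x)/2 = 3 - 2*x)
K = -298 (K = 2 - 1*300 = 2 - 300 = -298)
y = 23/1899 (y = 2/9 - (169 + 230)/(9*(250 - 39)) = 2/9 - 133/(3*211) = 2/9 - ⅑*399/211 = 2/9 - 133/633 = 23/1899 ≈ 0.012112)
K*(Q(-5) + y) = -298*((3 - 2*(-5)) + 23/1899) = -298*((3 + 10) + 23/1899) = -298*(13 + 23/1899) = -298*24710/1899 = -7363580/1899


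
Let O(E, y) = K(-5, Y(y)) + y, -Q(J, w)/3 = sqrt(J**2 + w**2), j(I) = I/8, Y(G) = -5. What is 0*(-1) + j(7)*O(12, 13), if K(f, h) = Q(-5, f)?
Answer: 91/8 - 105*sqrt(2)/8 ≈ -7.1866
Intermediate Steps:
j(I) = I/8 (j(I) = I*(1/8) = I/8)
Q(J, w) = -3*sqrt(J**2 + w**2)
K(f, h) = -3*sqrt(25 + f**2) (K(f, h) = -3*sqrt((-5)**2 + f**2) = -3*sqrt(25 + f**2))
O(E, y) = y - 15*sqrt(2) (O(E, y) = -3*sqrt(25 + (-5)**2) + y = -3*sqrt(25 + 25) + y = -15*sqrt(2) + y = y - 15*sqrt(2))
0*(-1) + j(7)*O(12, 13) = 0*(-1) + ((1/8)*7)*(13 - 15*sqrt(2)) = 0 + 7*(13 - 15*sqrt(2))/8 = 0 + (91/8 - 105*sqrt(2)/8) = 91/8 - 105*sqrt(2)/8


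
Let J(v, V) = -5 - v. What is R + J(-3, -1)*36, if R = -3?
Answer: -75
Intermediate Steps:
R + J(-3, -1)*36 = -3 + (-5 - 1*(-3))*36 = -3 + (-5 + 3)*36 = -3 - 2*36 = -3 - 72 = -75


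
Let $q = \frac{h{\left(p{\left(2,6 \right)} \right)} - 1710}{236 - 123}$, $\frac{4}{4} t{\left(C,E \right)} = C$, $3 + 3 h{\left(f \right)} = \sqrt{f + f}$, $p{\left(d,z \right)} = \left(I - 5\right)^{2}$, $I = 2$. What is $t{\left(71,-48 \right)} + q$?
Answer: $\frac{6312}{113} + \frac{\sqrt{2}}{113} \approx 55.871$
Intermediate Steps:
$p{\left(d,z \right)} = 9$ ($p{\left(d,z \right)} = \left(2 - 5\right)^{2} = \left(-3\right)^{2} = 9$)
$h{\left(f \right)} = -1 + \frac{\sqrt{2} \sqrt{f}}{3}$ ($h{\left(f \right)} = -1 + \frac{\sqrt{f + f}}{3} = -1 + \frac{\sqrt{2 f}}{3} = -1 + \frac{\sqrt{2} \sqrt{f}}{3}$)
$t{\left(C,E \right)} = C$
$q = - \frac{1711}{113} + \frac{\sqrt{2}}{113}$ ($q = \frac{\left(-1 + \frac{\sqrt{2} \sqrt{9}}{3}\right) - 1710}{236 - 123} = \frac{\left(-1 + \frac{1}{3} \sqrt{2} \cdot 3\right) - 1710}{113} = \left(\left(-1 + \sqrt{2}\right) - 1710\right) \frac{1}{113} = \left(-1711 + \sqrt{2}\right) \frac{1}{113} = - \frac{1711}{113} + \frac{\sqrt{2}}{113} \approx -15.129$)
$t{\left(71,-48 \right)} + q = 71 - \left(\frac{1711}{113} - \frac{\sqrt{2}}{113}\right) = \frac{6312}{113} + \frac{\sqrt{2}}{113}$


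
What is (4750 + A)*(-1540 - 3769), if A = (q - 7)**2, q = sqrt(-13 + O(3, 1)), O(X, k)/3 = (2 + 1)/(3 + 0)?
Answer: -25424801 + 74326*I*sqrt(10) ≈ -2.5425e+7 + 2.3504e+5*I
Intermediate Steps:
O(X, k) = 3 (O(X, k) = 3*((2 + 1)/(3 + 0)) = 3*(3/3) = 3*(3*(1/3)) = 3*1 = 3)
q = I*sqrt(10) (q = sqrt(-13 + 3) = sqrt(-10) = I*sqrt(10) ≈ 3.1623*I)
A = (-7 + I*sqrt(10))**2 (A = (I*sqrt(10) - 7)**2 = (-7 + I*sqrt(10))**2 ≈ 39.0 - 44.272*I)
(4750 + A)*(-1540 - 3769) = (4750 + (7 - I*sqrt(10))**2)*(-1540 - 3769) = (4750 + (7 - I*sqrt(10))**2)*(-5309) = -25217750 - 5309*(7 - I*sqrt(10))**2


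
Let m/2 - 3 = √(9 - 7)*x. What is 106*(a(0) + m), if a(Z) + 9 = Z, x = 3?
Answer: -318 + 636*√2 ≈ 581.44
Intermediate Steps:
a(Z) = -9 + Z
m = 6 + 6*√2 (m = 6 + 2*(√(9 - 7)*3) = 6 + 2*(√2*3) = 6 + 2*(3*√2) = 6 + 6*√2 ≈ 14.485)
106*(a(0) + m) = 106*((-9 + 0) + (6 + 6*√2)) = 106*(-9 + (6 + 6*√2)) = 106*(-3 + 6*√2) = -318 + 636*√2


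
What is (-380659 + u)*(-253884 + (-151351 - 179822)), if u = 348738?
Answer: 18675604497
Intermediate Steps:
(-380659 + u)*(-253884 + (-151351 - 179822)) = (-380659 + 348738)*(-253884 + (-151351 - 179822)) = -31921*(-253884 - 331173) = -31921*(-585057) = 18675604497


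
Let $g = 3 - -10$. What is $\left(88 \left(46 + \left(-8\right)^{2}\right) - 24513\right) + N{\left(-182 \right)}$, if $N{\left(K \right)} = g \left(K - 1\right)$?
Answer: $-17212$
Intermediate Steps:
$g = 13$ ($g = 3 + 10 = 13$)
$N{\left(K \right)} = -13 + 13 K$ ($N{\left(K \right)} = 13 \left(K - 1\right) = 13 \left(-1 + K\right) = -13 + 13 K$)
$\left(88 \left(46 + \left(-8\right)^{2}\right) - 24513\right) + N{\left(-182 \right)} = \left(88 \left(46 + \left(-8\right)^{2}\right) - 24513\right) + \left(-13 + 13 \left(-182\right)\right) = \left(88 \left(46 + 64\right) - 24513\right) - 2379 = \left(88 \cdot 110 - 24513\right) - 2379 = \left(9680 - 24513\right) - 2379 = -14833 - 2379 = -17212$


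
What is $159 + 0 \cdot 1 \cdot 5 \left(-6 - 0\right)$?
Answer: $159$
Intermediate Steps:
$159 + 0 \cdot 1 \cdot 5 \left(-6 - 0\right) = 159 + 0 \cdot 5 \left(-6 + 0\right) = 159 + 0 \left(-6\right) = 159 + 0 = 159$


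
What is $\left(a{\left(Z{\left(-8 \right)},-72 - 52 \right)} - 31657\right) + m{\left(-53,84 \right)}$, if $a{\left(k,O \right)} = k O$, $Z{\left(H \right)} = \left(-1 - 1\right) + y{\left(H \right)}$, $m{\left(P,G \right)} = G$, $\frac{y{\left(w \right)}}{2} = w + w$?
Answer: $-27357$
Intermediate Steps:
$y{\left(w \right)} = 4 w$ ($y{\left(w \right)} = 2 \left(w + w\right) = 2 \cdot 2 w = 4 w$)
$Z{\left(H \right)} = -2 + 4 H$ ($Z{\left(H \right)} = \left(-1 - 1\right) + 4 H = -2 + 4 H$)
$a{\left(k,O \right)} = O k$
$\left(a{\left(Z{\left(-8 \right)},-72 - 52 \right)} - 31657\right) + m{\left(-53,84 \right)} = \left(\left(-72 - 52\right) \left(-2 + 4 \left(-8\right)\right) - 31657\right) + 84 = \left(- 124 \left(-2 - 32\right) - 31657\right) + 84 = \left(\left(-124\right) \left(-34\right) - 31657\right) + 84 = \left(4216 - 31657\right) + 84 = -27441 + 84 = -27357$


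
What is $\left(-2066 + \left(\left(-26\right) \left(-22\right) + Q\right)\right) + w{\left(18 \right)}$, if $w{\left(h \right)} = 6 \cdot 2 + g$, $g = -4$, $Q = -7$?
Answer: $-1493$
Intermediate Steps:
$w{\left(h \right)} = 8$ ($w{\left(h \right)} = 6 \cdot 2 - 4 = 12 - 4 = 8$)
$\left(-2066 + \left(\left(-26\right) \left(-22\right) + Q\right)\right) + w{\left(18 \right)} = \left(-2066 - -565\right) + 8 = \left(-2066 + \left(572 - 7\right)\right) + 8 = \left(-2066 + 565\right) + 8 = -1501 + 8 = -1493$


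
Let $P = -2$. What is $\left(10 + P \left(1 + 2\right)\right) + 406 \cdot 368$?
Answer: $149412$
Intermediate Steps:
$\left(10 + P \left(1 + 2\right)\right) + 406 \cdot 368 = \left(10 - 2 \left(1 + 2\right)\right) + 406 \cdot 368 = \left(10 - 6\right) + 149408 = 4 + 149408 = 149412$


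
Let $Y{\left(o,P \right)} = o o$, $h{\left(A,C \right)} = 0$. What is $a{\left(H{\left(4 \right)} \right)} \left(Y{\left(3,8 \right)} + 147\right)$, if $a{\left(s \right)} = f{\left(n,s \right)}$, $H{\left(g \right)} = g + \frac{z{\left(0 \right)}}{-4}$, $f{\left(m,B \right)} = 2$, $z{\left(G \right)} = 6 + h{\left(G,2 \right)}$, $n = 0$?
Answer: $312$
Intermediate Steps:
$z{\left(G \right)} = 6$ ($z{\left(G \right)} = 6 + 0 = 6$)
$Y{\left(o,P \right)} = o^{2}$
$H{\left(g \right)} = - \frac{3}{2} + g$ ($H{\left(g \right)} = g + \frac{6}{-4} = g + 6 \left(- \frac{1}{4}\right) = g - \frac{3}{2} = - \frac{3}{2} + g$)
$a{\left(s \right)} = 2$
$a{\left(H{\left(4 \right)} \right)} \left(Y{\left(3,8 \right)} + 147\right) = 2 \left(3^{2} + 147\right) = 2 \left(9 + 147\right) = 2 \cdot 156 = 312$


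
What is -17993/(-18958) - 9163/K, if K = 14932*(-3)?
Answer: 489863291/424621284 ≈ 1.1536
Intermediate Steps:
K = -44796
-17993/(-18958) - 9163/K = -17993/(-18958) - 9163/(-44796) = -17993*(-1/18958) - 9163*(-1/44796) = 17993/18958 + 9163/44796 = 489863291/424621284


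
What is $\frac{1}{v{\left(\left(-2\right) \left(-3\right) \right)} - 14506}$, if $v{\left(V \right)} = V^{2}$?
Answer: $- \frac{1}{14470} \approx -6.9108 \cdot 10^{-5}$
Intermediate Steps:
$\frac{1}{v{\left(\left(-2\right) \left(-3\right) \right)} - 14506} = \frac{1}{\left(\left(-2\right) \left(-3\right)\right)^{2} - 14506} = \frac{1}{6^{2} - 14506} = \frac{1}{36 - 14506} = \frac{1}{-14470} = - \frac{1}{14470}$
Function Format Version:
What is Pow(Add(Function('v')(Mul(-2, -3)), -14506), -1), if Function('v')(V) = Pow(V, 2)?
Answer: Rational(-1, 14470) ≈ -6.9108e-5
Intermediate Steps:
Pow(Add(Function('v')(Mul(-2, -3)), -14506), -1) = Pow(Add(Pow(Mul(-2, -3), 2), -14506), -1) = Pow(Add(Pow(6, 2), -14506), -1) = Pow(Add(36, -14506), -1) = Pow(-14470, -1) = Rational(-1, 14470)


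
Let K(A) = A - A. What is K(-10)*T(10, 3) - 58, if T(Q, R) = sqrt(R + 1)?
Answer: -58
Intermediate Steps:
T(Q, R) = sqrt(1 + R)
K(A) = 0
K(-10)*T(10, 3) - 58 = 0*sqrt(1 + 3) - 58 = 0*sqrt(4) - 58 = 0*2 - 58 = 0 - 58 = -58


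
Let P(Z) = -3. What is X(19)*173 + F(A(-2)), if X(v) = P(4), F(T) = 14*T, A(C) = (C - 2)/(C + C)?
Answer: -505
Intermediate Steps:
A(C) = (-2 + C)/(2*C) (A(C) = (-2 + C)/((2*C)) = (-2 + C)*(1/(2*C)) = (-2 + C)/(2*C))
X(v) = -3
X(19)*173 + F(A(-2)) = -3*173 + 14*((½)*(-2 - 2)/(-2)) = -519 + 14*((½)*(-½)*(-4)) = -519 + 14*1 = -519 + 14 = -505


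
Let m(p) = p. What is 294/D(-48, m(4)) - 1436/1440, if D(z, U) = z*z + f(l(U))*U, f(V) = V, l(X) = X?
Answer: -1136/1305 ≈ -0.87050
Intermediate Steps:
D(z, U) = U² + z² (D(z, U) = z*z + U*U = z² + U² = U² + z²)
294/D(-48, m(4)) - 1436/1440 = 294/(4² + (-48)²) - 1436/1440 = 294/(16 + 2304) - 1436*1/1440 = 294/2320 - 359/360 = 294*(1/2320) - 359/360 = 147/1160 - 359/360 = -1136/1305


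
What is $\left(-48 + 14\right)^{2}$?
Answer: $1156$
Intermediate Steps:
$\left(-48 + 14\right)^{2} = \left(-34\right)^{2} = 1156$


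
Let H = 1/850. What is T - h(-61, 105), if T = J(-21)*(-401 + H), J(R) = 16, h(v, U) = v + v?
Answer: -2674942/425 ≈ -6294.0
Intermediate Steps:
h(v, U) = 2*v
H = 1/850 ≈ 0.0011765
T = -2726792/425 (T = 16*(-401 + 1/850) = 16*(-340849/850) = -2726792/425 ≈ -6416.0)
T - h(-61, 105) = -2726792/425 - 2*(-61) = -2726792/425 - 1*(-122) = -2726792/425 + 122 = -2674942/425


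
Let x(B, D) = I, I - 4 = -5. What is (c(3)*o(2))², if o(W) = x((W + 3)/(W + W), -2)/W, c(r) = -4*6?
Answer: 144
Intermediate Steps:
c(r) = -24
I = -1 (I = 4 - 5 = -1)
x(B, D) = -1
o(W) = -1/W
(c(3)*o(2))² = (-(-24)/2)² = (-24*(-½))² = 12² = 144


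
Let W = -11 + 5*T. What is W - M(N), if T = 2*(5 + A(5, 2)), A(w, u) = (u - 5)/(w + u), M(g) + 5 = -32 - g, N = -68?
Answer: 26/7 ≈ 3.7143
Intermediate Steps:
M(g) = -37 - g (M(g) = -5 + (-32 - g) = -37 - g)
A(w, u) = (-5 + u)/(u + w)
T = 64/7 (T = 2*(5 + (-5 + 2)/(2 + 5)) = 2*(5 - 3/7) = 2*(32/7) = 64/7 ≈ 9.1429)
W = 243/7 (W = -11 + 5*(64/7) = -11 + 320/7 = 243/7 ≈ 34.714)
W - M(N) = 243/7 - (-37 - 1*(-68)) = 243/7 - (-37 + 68) = 243/7 - 1*31 = 243/7 - 31 = 26/7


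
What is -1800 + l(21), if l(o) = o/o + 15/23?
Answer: -41362/23 ≈ -1798.3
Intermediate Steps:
l(o) = 38/23 (l(o) = 1 + 15*(1/23) = 1 + 15/23 = 38/23)
-1800 + l(21) = -1800 + 38/23 = -41362/23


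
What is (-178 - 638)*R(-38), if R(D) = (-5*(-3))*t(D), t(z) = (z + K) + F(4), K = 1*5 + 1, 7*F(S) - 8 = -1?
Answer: 379440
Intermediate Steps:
F(S) = 1 (F(S) = 8/7 + (1/7)*(-1) = 8/7 - 1/7 = 1)
K = 6 (K = 5 + 1 = 6)
t(z) = 7 + z (t(z) = (z + 6) + 1 = (6 + z) + 1 = 7 + z)
R(D) = 105 + 15*D (R(D) = (-5*(-3))*(7 + D) = 15*(7 + D) = 105 + 15*D)
(-178 - 638)*R(-38) = (-178 - 638)*(105 + 15*(-38)) = -816*(105 - 570) = -816*(-465) = 379440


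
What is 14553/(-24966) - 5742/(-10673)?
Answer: -1329933/29606902 ≈ -0.044920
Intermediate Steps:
14553/(-24966) - 5742/(-10673) = 14553*(-1/24966) - 5742*(-1/10673) = -1617/2774 + 5742/10673 = -1329933/29606902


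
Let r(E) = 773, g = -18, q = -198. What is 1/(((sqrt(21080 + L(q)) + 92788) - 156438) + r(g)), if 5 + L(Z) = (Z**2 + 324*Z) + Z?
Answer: -20959/1317840400 - I*sqrt(4071)/3953521200 ≈ -1.5904e-5 - 1.6139e-8*I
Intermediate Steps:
L(Z) = -5 + Z**2 + 325*Z (L(Z) = -5 + ((Z**2 + 324*Z) + Z) = -5 + (Z**2 + 325*Z) = -5 + Z**2 + 325*Z)
1/(((sqrt(21080 + L(q)) + 92788) - 156438) + r(g)) = 1/(((sqrt(21080 + (-5 + (-198)**2 + 325*(-198))) + 92788) - 156438) + 773) = 1/(((sqrt(21080 + (-5 + 39204 - 64350)) + 92788) - 156438) + 773) = 1/(((sqrt(21080 - 25151) + 92788) - 156438) + 773) = 1/(((sqrt(-4071) + 92788) - 156438) + 773) = 1/(((I*sqrt(4071) + 92788) - 156438) + 773) = 1/(((92788 + I*sqrt(4071)) - 156438) + 773) = 1/((-63650 + I*sqrt(4071)) + 773) = 1/(-62877 + I*sqrt(4071))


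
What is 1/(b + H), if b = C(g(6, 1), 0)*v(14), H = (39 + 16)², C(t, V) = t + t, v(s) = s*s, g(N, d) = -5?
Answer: 1/1065 ≈ 0.00093897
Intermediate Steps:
v(s) = s²
C(t, V) = 2*t
H = 3025 (H = 55² = 3025)
b = -1960 (b = (2*(-5))*14² = -10*196 = -1960)
1/(b + H) = 1/(-1960 + 3025) = 1/1065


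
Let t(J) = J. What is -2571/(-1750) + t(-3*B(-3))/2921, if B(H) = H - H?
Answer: 2571/1750 ≈ 1.4691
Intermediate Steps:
B(H) = 0
-2571/(-1750) + t(-3*B(-3))/2921 = -2571/(-1750) - 3*0/2921 = -2571*(-1/1750) + 0*(1/2921) = 2571/1750 + 0 = 2571/1750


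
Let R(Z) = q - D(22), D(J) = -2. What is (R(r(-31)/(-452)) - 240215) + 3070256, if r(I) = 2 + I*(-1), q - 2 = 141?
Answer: 2830186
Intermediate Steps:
q = 143 (q = 2 + 141 = 143)
r(I) = 2 - I
R(Z) = 145 (R(Z) = 143 - 1*(-2) = 143 + 2 = 145)
(R(r(-31)/(-452)) - 240215) + 3070256 = (145 - 240215) + 3070256 = -240070 + 3070256 = 2830186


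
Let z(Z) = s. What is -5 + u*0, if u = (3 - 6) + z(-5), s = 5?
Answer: -5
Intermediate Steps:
z(Z) = 5
u = 2 (u = (3 - 6) + 5 = -3 + 5 = 2)
-5 + u*0 = -5 + 2*0 = -5 + 0 = -5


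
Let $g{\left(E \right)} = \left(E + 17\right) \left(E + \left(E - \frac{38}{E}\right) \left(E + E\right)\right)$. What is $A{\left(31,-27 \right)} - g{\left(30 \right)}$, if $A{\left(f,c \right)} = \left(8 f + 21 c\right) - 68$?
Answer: $-82825$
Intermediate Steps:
$g{\left(E \right)} = \left(17 + E\right) \left(E + 2 E \left(E - \frac{38}{E}\right)\right)$ ($g{\left(E \right)} = \left(17 + E\right) \left(E + \left(E - \frac{38}{E}\right) 2 E\right) = \left(17 + E\right) \left(E + 2 E \left(E - \frac{38}{E}\right)\right)$)
$A{\left(f,c \right)} = -68 + 8 f + 21 c$
$A{\left(31,-27 \right)} - g{\left(30 \right)} = \left(-68 + 8 \cdot 31 + 21 \left(-27\right)\right) - \left(-1292 - 1770 + 2 \cdot 30^{3} + 35 \cdot 30^{2}\right) = \left(-68 + 248 - 567\right) - \left(-1292 - 1770 + 2 \cdot 27000 + 35 \cdot 900\right) = -387 - \left(-1292 - 1770 + 54000 + 31500\right) = -387 - 82438 = -82825$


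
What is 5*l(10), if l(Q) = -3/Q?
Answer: -3/2 ≈ -1.5000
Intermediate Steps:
5*l(10) = 5*(-3/10) = -3/2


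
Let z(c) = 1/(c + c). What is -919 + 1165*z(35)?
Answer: -12633/14 ≈ -902.36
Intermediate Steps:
z(c) = 1/(2*c)
-919 + 1165*z(35) = -919 + 1165*((1/2)/35) = -919 + 1165*((1/2)*(1/35)) = -919 + 1165*(1/70) = -919 + 233/14 = -12633/14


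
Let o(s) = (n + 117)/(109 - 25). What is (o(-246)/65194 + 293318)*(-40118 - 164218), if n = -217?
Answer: -13676005761898392/228179 ≈ -5.9935e+10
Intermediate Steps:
o(s) = -25/21 (o(s) = (-217 + 117)/(109 - 25) = -100/84 = -100*1/84 = -25/21)
(o(-246)/65194 + 293318)*(-40118 - 164218) = (-25/21/65194 + 293318)*(-40118 - 164218) = (-25/21*1/65194 + 293318)*(-204336) = (-25/1369074 + 293318)*(-204336) = (401574047507/1369074)*(-204336) = -13676005761898392/228179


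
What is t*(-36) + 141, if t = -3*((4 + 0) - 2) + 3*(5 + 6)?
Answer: -831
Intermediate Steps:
t = 27 (t = -3*(4 - 2) + 3*11 = -3*2 + 33 = -6 + 33 = 27)
t*(-36) + 141 = 27*(-36) + 141 = -972 + 141 = -831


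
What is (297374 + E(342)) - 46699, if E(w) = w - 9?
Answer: 251008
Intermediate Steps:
E(w) = -9 + w
(297374 + E(342)) - 46699 = (297374 + (-9 + 342)) - 46699 = (297374 + 333) - 46699 = 297707 - 46699 = 251008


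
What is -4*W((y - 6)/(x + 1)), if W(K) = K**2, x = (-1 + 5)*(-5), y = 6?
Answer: 0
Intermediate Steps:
x = -20 (x = 4*(-5) = -20)
-4*W((y - 6)/(x + 1)) = -4*(6 - 6)**2/(-20 + 1)**2 = -4*(0/(-19))**2 = -4*(0*(-1/19))**2 = -4*0**2 = -4*0 = 0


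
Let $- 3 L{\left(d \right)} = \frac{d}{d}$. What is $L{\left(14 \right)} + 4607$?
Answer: $\frac{13820}{3} \approx 4606.7$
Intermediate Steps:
$L{\left(d \right)} = - \frac{1}{3}$ ($L{\left(d \right)} = - \frac{d \frac{1}{d}}{3} = \left(- \frac{1}{3}\right) 1 = - \frac{1}{3}$)
$L{\left(14 \right)} + 4607 = - \frac{1}{3} + 4607 = \frac{13820}{3}$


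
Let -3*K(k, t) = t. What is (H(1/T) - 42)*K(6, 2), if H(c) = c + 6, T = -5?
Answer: 362/15 ≈ 24.133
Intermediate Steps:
K(k, t) = -t/3
H(c) = 6 + c
(H(1/T) - 42)*K(6, 2) = ((6 + 1/(-5)) - 42)*(-1/3*2) = ((6 - 1/5) - 42)*(-2/3) = (29/5 - 42)*(-2/3) = -181/5*(-2/3) = 362/15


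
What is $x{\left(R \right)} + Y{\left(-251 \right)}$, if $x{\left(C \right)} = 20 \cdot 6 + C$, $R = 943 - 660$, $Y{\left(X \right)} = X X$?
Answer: $63404$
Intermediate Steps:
$Y{\left(X \right)} = X^{2}$
$R = 283$ ($R = 943 - 660 = 283$)
$x{\left(C \right)} = 120 + C$
$x{\left(R \right)} + Y{\left(-251 \right)} = \left(120 + 283\right) + \left(-251\right)^{2} = 403 + 63001 = 63404$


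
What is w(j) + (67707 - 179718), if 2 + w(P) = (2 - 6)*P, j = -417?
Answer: -110345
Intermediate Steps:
w(P) = -2 - 4*P (w(P) = -2 + (2 - 6)*P = -2 - 4*P)
w(j) + (67707 - 179718) = (-2 - 4*(-417)) + (67707 - 179718) = (-2 + 1668) - 112011 = 1666 - 112011 = -110345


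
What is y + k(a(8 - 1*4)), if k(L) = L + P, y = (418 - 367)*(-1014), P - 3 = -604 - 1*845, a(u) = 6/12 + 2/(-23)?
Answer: -2445341/46 ≈ -53160.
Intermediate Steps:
a(u) = 19/46 (a(u) = 6*(1/12) + 2*(-1/23) = 1/2 - 2/23 = 19/46)
P = -1446 (P = 3 + (-604 - 1*845) = 3 + (-604 - 845) = 3 - 1449 = -1446)
y = -51714 (y = 51*(-1014) = -51714)
k(L) = -1446 + L (k(L) = L - 1446 = -1446 + L)
y + k(a(8 - 1*4)) = -51714 + (-1446 + 19/46) = -51714 - 66497/46 = -2445341/46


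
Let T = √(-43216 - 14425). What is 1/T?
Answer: -I*√57641/57641 ≈ -0.0041652*I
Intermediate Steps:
T = I*√57641 (T = √(-57641) = I*√57641 ≈ 240.09*I)
1/T = 1/(I*√57641) = -I*√57641/57641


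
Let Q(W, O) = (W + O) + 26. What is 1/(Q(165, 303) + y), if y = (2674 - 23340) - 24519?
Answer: -1/44691 ≈ -2.2376e-5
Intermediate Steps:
y = -45185 (y = -20666 - 24519 = -45185)
Q(W, O) = 26 + O + W (Q(W, O) = (O + W) + 26 = 26 + O + W)
1/(Q(165, 303) + y) = 1/((26 + 303 + 165) - 45185) = 1/(494 - 45185) = 1/(-44691) = -1/44691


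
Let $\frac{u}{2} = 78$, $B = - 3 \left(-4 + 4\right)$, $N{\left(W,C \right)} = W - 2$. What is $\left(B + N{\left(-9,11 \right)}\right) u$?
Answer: $-1716$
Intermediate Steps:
$N{\left(W,C \right)} = -2 + W$
$B = 0$ ($B = \left(-3\right) 0 = 0$)
$u = 156$ ($u = 2 \cdot 78 = 156$)
$\left(B + N{\left(-9,11 \right)}\right) u = \left(0 - 11\right) 156 = \left(-11\right) 156 = -1716$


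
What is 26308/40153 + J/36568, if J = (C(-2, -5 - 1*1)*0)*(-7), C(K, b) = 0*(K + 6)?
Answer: 26308/40153 ≈ 0.65519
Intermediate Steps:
C(K, b) = 0 (C(K, b) = 0*(6 + K) = 0)
J = 0 (J = (0*0)*(-7) = 0*(-7) = 0)
26308/40153 + J/36568 = 26308/40153 + 0/36568 = 26308*(1/40153) + 0*(1/36568) = 26308/40153 + 0 = 26308/40153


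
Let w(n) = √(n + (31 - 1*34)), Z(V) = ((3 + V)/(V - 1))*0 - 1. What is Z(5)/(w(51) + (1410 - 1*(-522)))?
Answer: -161/311048 + √3/933144 ≈ -0.00051575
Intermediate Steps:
Z(V) = -1 (Z(V) = ((3 + V)/(-1 + V))*0 - 1 = 0 - 1 = -1)
w(n) = √(-3 + n) (w(n) = √(n + (31 - 34)) = √(n - 3) = √(-3 + n))
Z(5)/(w(51) + (1410 - 1*(-522))) = -1/(√(-3 + 51) + (1410 - 1*(-522))) = -1/(√48 + (1410 + 522)) = -1/(4*√3 + 1932) = -1/(1932 + 4*√3)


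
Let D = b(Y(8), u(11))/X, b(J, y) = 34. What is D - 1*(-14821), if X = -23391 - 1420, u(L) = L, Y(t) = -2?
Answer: 367723797/24811 ≈ 14821.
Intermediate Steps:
X = -24811
D = -34/24811 (D = 34/(-24811) = 34*(-1/24811) = -34/24811 ≈ -0.0013704)
D - 1*(-14821) = -34/24811 - 1*(-14821) = -34/24811 + 14821 = 367723797/24811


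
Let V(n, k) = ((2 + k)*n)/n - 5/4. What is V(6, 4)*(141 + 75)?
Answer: 1026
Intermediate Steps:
V(n, k) = 3/4 + k (V(n, k) = (n*(2 + k))/n - 5*1/4 = (2 + k) - 5/4 = 3/4 + k)
V(6, 4)*(141 + 75) = (3/4 + 4)*(141 + 75) = (19/4)*216 = 1026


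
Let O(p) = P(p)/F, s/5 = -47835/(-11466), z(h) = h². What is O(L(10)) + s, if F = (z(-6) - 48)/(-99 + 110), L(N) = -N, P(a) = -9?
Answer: 74171/2548 ≈ 29.109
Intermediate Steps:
F = -12/11 (F = ((-6)² - 48)/(-99 + 110) = (36 - 48)/11 = -12*1/11 = -12/11 ≈ -1.0909)
s = 26575/1274 (s = 5*(-47835/(-11466)) = 5*(-47835*(-1/11466)) = 5*(5315/1274) = 26575/1274 ≈ 20.859)
O(p) = 33/4 (O(p) = -9/(-12/11) = -9*(-11/12) = 33/4)
O(L(10)) + s = 33/4 + 26575/1274 = 74171/2548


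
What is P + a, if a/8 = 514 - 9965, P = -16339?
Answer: -91947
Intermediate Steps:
a = -75608 (a = 8*(514 - 9965) = 8*(-9451) = -75608)
P + a = -16339 - 75608 = -91947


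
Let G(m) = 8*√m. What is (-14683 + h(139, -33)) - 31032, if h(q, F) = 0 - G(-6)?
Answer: -45715 - 8*I*√6 ≈ -45715.0 - 19.596*I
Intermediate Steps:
h(q, F) = -8*I*√6 (h(q, F) = 0 - 8*√(-6) = 0 - 8*I*√6 = -8*I*√6)
(-14683 + h(139, -33)) - 31032 = (-14683 - 8*I*√6) - 31032 = -45715 - 8*I*√6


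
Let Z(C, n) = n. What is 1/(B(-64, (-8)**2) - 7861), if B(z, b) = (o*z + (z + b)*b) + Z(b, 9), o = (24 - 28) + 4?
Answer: -1/7852 ≈ -0.00012736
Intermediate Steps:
o = 0 (o = -4 + 4 = 0)
B(z, b) = 9 + b*(b + z) (B(z, b) = (0*z + (z + b)*b) + 9 = (0 + (b + z)*b) + 9 = (0 + b*(b + z)) + 9 = b*(b + z) + 9 = 9 + b*(b + z))
1/(B(-64, (-8)**2) - 7861) = 1/((9 + ((-8)**2)**2 + (-8)**2*(-64)) - 7861) = 1/((9 + 64**2 + 64*(-64)) - 7861) = 1/((9 + 4096 - 4096) - 7861) = 1/(9 - 7861) = 1/(-7852) = -1/7852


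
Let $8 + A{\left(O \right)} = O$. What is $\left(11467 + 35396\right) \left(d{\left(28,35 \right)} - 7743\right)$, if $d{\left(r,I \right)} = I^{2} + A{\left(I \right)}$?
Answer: $-304187733$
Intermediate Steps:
$A{\left(O \right)} = -8 + O$
$d{\left(r,I \right)} = -8 + I + I^{2}$ ($d{\left(r,I \right)} = I^{2} + \left(-8 + I\right) = -8 + I + I^{2}$)
$\left(11467 + 35396\right) \left(d{\left(28,35 \right)} - 7743\right) = \left(11467 + 35396\right) \left(\left(-8 + 35 + 35^{2}\right) - 7743\right) = 46863 \left(\left(-8 + 35 + 1225\right) - 7743\right) = 46863 \left(1252 - 7743\right) = 46863 \left(-6491\right) = -304187733$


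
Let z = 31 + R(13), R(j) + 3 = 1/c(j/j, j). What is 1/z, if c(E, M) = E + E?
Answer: 2/57 ≈ 0.035088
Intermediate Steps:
c(E, M) = 2*E
R(j) = -5/2 (R(j) = -3 + 1/(2*(j/j)) = -3 + 1/(2*1) = -3 + 1/2 = -3 + ½ = -5/2)
z = 57/2 (z = 31 - 5/2 = 57/2 ≈ 28.500)
1/z = 1/(57/2) = 2/57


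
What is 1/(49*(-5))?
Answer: -1/245 ≈ -0.0040816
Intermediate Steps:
1/(49*(-5)) = 1/(-245) = -1/245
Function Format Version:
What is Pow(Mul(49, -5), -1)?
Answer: Rational(-1, 245) ≈ -0.0040816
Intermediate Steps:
Pow(Mul(49, -5), -1) = Pow(-245, -1) = Rational(-1, 245)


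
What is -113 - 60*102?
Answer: -6233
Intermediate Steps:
-113 - 60*102 = -113 - 6120 = -6233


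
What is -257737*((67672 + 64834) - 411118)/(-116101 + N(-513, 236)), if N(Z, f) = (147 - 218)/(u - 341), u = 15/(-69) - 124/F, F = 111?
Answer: -62759298620035120/101469770717 ≈ -6.1850e+5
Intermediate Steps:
u = -3407/2553 (u = 15/(-69) - 124/111 = 15*(-1/69) - 124*1/111 = -5/23 - 124/111 = -3407/2553 ≈ -1.3345)
N(Z, f) = 181263/873980 (N(Z, f) = (147 - 218)/(-3407/2553 - 341) = -71/(-873980/2553) = -71*(-2553/873980) = 181263/873980)
-257737*((67672 + 64834) - 411118)/(-116101 + N(-513, 236)) = -257737*((67672 + 64834) - 411118)/(-116101 + 181263/873980) = -257737/((-101469770717/(873980*(132506 - 411118)))) = -257737/((-101469770717/873980/(-278612))) = -257737/((-101469770717/873980*(-1/278612))) = -257737/101469770717/243501315760 = -257737*243501315760/101469770717 = -62759298620035120/101469770717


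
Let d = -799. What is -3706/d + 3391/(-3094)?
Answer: 515115/145418 ≈ 3.5423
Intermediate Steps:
-3706/d + 3391/(-3094) = -3706/(-799) + 3391/(-3094) = -3706*(-1/799) + 3391*(-1/3094) = 218/47 - 3391/3094 = 515115/145418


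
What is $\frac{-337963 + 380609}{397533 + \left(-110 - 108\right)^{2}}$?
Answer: $\frac{42646}{445057} \approx 0.095821$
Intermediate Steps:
$\frac{-337963 + 380609}{397533 + \left(-110 - 108\right)^{2}} = \frac{42646}{397533 + \left(-218\right)^{2}} = \frac{42646}{397533 + 47524} = \frac{42646}{445057}$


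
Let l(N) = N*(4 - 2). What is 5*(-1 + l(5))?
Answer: 45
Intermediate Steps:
l(N) = 2*N (l(N) = N*2 = 2*N)
5*(-1 + l(5)) = 5*(-1 + 2*5) = 5*(-1 + 10) = 5*9 = 45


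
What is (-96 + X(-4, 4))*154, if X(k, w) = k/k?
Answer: -14630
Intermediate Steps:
X(k, w) = 1
(-96 + X(-4, 4))*154 = (-96 + 1)*154 = -95*154 = -14630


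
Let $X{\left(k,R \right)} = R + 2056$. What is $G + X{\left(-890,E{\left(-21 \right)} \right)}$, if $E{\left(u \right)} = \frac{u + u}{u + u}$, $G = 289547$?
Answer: $291604$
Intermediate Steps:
$E{\left(u \right)} = 1$ ($E{\left(u \right)} = \frac{2 u}{2 u} = 2 u \frac{1}{2 u} = 1$)
$X{\left(k,R \right)} = 2056 + R$
$G + X{\left(-890,E{\left(-21 \right)} \right)} = 289547 + \left(2056 + 1\right) = 289547 + 2057 = 291604$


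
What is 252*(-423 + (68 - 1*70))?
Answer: -107100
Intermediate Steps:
252*(-423 + (68 - 1*70)) = 252*(-423 + (68 - 70)) = 252*(-423 - 2) = 252*(-425) = -107100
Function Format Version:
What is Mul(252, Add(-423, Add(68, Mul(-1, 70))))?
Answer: -107100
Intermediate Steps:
Mul(252, Add(-423, Add(68, Mul(-1, 70)))) = Mul(252, Add(-423, Add(68, -70))) = Mul(252, Add(-423, -2)) = Mul(252, -425) = -107100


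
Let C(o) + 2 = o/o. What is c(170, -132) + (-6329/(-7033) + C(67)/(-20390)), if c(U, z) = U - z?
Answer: 43436722083/143402870 ≈ 302.90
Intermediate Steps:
C(o) = -1 (C(o) = -2 + o/o = -2 + 1 = -1)
c(170, -132) + (-6329/(-7033) + C(67)/(-20390)) = (170 - 1*(-132)) + (-6329/(-7033) - 1/(-20390)) = (170 + 132) + (-6329*(-1/7033) - 1*(-1/20390)) = 302 + (6329/7033 + 1/20390) = 302 + 129055343/143402870 = 43436722083/143402870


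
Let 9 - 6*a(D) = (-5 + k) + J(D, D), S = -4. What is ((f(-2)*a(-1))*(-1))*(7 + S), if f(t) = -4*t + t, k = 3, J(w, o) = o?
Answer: -36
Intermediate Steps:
f(t) = -3*t
a(D) = 11/6 - D/6 (a(D) = 3/2 - ((-5 + 3) + D)/6 = 3/2 - (-2 + D)/6 = 3/2 + (1/3 - D/6) = 11/6 - D/6)
((f(-2)*a(-1))*(-1))*(7 + S) = (((-3*(-2))*(11/6 - 1/6*(-1)))*(-1))*(7 - 4) = ((6*(11/6 + 1/6))*(-1))*3 = ((6*2)*(-1))*3 = (12*(-1))*3 = -12*3 = -36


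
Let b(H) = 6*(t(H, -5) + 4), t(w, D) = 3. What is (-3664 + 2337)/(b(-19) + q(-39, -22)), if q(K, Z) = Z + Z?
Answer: 1327/2 ≈ 663.50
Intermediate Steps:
q(K, Z) = 2*Z
b(H) = 42 (b(H) = 6*(3 + 4) = 6*7 = 42)
(-3664 + 2337)/(b(-19) + q(-39, -22)) = (-3664 + 2337)/(42 + 2*(-22)) = -1327/(42 - 44) = -1327/(-2) = -1327*(-½) = 1327/2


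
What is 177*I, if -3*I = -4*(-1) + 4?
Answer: -472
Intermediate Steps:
I = -8/3 (I = -(-4*(-1) + 4)/3 = -(4 + 4)/3 = -⅓*8 = -8/3 ≈ -2.6667)
177*I = 177*(-8/3) = -472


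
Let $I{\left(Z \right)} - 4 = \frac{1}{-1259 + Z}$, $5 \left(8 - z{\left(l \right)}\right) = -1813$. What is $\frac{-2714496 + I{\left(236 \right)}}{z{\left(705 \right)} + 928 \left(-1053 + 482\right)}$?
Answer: $\frac{13884626585}{2708481501} \approx 5.1264$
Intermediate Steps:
$z{\left(l \right)} = \frac{1853}{5}$ ($z{\left(l \right)} = 8 - - \frac{1813}{5} = 8 + \frac{1813}{5} = \frac{1853}{5}$)
$I{\left(Z \right)} = 4 + \frac{1}{-1259 + Z}$
$\frac{-2714496 + I{\left(236 \right)}}{z{\left(705 \right)} + 928 \left(-1053 + 482\right)} = \frac{-2714496 + \frac{-5035 + 4 \cdot 236}{-1259 + 236}}{\frac{1853}{5} + 928 \left(-1053 + 482\right)} = \frac{-2714496 + \frac{-5035 + 944}{-1023}}{\frac{1853}{5} + 928 \left(-571\right)} = \frac{-2714496 - - \frac{4091}{1023}}{\frac{1853}{5} - 529888} = \frac{-2714496 + \frac{4091}{1023}}{- \frac{2647587}{5}} = \left(- \frac{2776925317}{1023}\right) \left(- \frac{5}{2647587}\right) = \frac{13884626585}{2708481501}$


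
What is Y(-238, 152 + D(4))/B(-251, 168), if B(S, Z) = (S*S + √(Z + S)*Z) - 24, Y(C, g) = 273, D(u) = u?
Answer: 17192721/3968445121 - 45864*I*√83/3968445121 ≈ 0.0043324 - 0.00010529*I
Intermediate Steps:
B(S, Z) = -24 + S² + Z*√(S + Z) (B(S, Z) = (S² + √(S + Z)*Z) - 24 = (S² + Z*√(S + Z)) - 24 = -24 + S² + Z*√(S + Z))
Y(-238, 152 + D(4))/B(-251, 168) = 273/(-24 + (-251)² + 168*√(-251 + 168)) = 273/(-24 + 63001 + 168*√(-83)) = 273/(-24 + 63001 + 168*(I*√83)) = 273/(-24 + 63001 + 168*I*√83) = 273/(62977 + 168*I*√83)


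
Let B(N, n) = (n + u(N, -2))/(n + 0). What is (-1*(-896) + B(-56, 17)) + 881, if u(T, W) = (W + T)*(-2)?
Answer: 30342/17 ≈ 1784.8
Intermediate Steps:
u(T, W) = -2*T - 2*W (u(T, W) = (T + W)*(-2) = -2*T - 2*W)
B(N, n) = (4 + n - 2*N)/n (B(N, n) = (n + (-2*N - 2*(-2)))/(n + 0) = (n + (-2*N + 4))/n = (n + (4 - 2*N))/n = (4 + n - 2*N)/n)
(-1*(-896) + B(-56, 17)) + 881 = (-1*(-896) + (4 + 17 - 2*(-56))/17) + 881 = (896 + (4 + 17 + 112)/17) + 881 = (896 + (1/17)*133) + 881 = (896 + 133/17) + 881 = 15365/17 + 881 = 30342/17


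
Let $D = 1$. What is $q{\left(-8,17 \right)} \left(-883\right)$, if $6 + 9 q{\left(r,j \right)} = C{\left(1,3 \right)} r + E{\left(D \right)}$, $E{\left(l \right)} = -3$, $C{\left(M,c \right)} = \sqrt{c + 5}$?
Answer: $883 + \frac{14128 \sqrt{2}}{9} \approx 3103.0$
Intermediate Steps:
$C{\left(M,c \right)} = \sqrt{5 + c}$
$q{\left(r,j \right)} = -1 + \frac{2 r \sqrt{2}}{9}$ ($q{\left(r,j \right)} = - \frac{2}{3} + \frac{\sqrt{5 + 3} r - 3}{9} = - \frac{2}{3} + \frac{\sqrt{8} r - 3}{9} = - \frac{2}{3} + \frac{2 \sqrt{2} r - 3}{9} = - \frac{2}{3} + \frac{2 r \sqrt{2} - 3}{9} = - \frac{2}{3} + \frac{-3 + 2 r \sqrt{2}}{9} = - \frac{2}{3} + \left(- \frac{1}{3} + \frac{2 r \sqrt{2}}{9}\right) = -1 + \frac{2 r \sqrt{2}}{9}$)
$q{\left(-8,17 \right)} \left(-883\right) = \left(-1 + \frac{2}{9} \left(-8\right) \sqrt{2}\right) \left(-883\right) = \left(-1 - \frac{16 \sqrt{2}}{9}\right) \left(-883\right) = 883 + \frac{14128 \sqrt{2}}{9}$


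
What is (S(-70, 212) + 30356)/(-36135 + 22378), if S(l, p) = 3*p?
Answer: -30992/13757 ≈ -2.2528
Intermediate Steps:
(S(-70, 212) + 30356)/(-36135 + 22378) = (3*212 + 30356)/(-36135 + 22378) = (636 + 30356)/(-13757) = 30992*(-1/13757) = -30992/13757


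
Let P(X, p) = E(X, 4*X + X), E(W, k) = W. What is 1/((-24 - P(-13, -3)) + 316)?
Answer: 1/305 ≈ 0.0032787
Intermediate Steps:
P(X, p) = X
1/((-24 - P(-13, -3)) + 316) = 1/((-24 - 1*(-13)) + 316) = 1/((-24 + 13) + 316) = 1/(-11 + 316) = 1/305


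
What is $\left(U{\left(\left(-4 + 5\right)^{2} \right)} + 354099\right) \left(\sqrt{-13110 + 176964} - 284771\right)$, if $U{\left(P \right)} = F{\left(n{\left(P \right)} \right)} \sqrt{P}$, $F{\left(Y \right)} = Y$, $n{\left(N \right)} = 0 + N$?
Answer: $-100837411100 + 1062300 \sqrt{18206} \approx -1.0069 \cdot 10^{11}$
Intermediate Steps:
$n{\left(N \right)} = N$
$U{\left(P \right)} = P^{\frac{3}{2}}$ ($U{\left(P \right)} = P \sqrt{P} = P^{\frac{3}{2}}$)
$\left(U{\left(\left(-4 + 5\right)^{2} \right)} + 354099\right) \left(\sqrt{-13110 + 176964} - 284771\right) = \left(\left(\left(-4 + 5\right)^{2}\right)^{\frac{3}{2}} + 354099\right) \left(\sqrt{-13110 + 176964} - 284771\right) = \left(\left(1^{2}\right)^{\frac{3}{2}} + 354099\right) \left(\sqrt{163854} - 284771\right) = \left(1^{\frac{3}{2}} + 354099\right) \left(3 \sqrt{18206} - 284771\right) = \left(1 + 354099\right) \left(-284771 + 3 \sqrt{18206}\right) = 354100 \left(-284771 + 3 \sqrt{18206}\right) = -100837411100 + 1062300 \sqrt{18206}$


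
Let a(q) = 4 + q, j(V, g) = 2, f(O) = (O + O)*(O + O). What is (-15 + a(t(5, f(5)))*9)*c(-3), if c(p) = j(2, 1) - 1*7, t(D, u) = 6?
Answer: -375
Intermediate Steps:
f(O) = 4*O² (f(O) = (2*O)*(2*O) = 4*O²)
c(p) = -5 (c(p) = 2 - 1*7 = 2 - 7 = -5)
(-15 + a(t(5, f(5)))*9)*c(-3) = (-15 + (4 + 6)*9)*(-5) = (-15 + 10*9)*(-5) = (-15 + 90)*(-5) = 75*(-5) = -375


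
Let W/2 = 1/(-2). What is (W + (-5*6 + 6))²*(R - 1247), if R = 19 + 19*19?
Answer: -541875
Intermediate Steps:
R = 380 (R = 19 + 361 = 380)
W = -1 (W = 2/(-2) = 2*(-½) = -1)
(W + (-5*6 + 6))²*(R - 1247) = (-1 + (-5*6 + 6))²*(380 - 1247) = (-1 + (-30 + 6))²*(-867) = (-1 - 24)²*(-867) = (-25)²*(-867) = 625*(-867) = -541875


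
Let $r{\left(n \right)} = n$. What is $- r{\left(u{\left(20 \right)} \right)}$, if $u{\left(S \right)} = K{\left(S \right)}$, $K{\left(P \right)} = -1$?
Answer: $1$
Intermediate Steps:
$u{\left(S \right)} = -1$
$- r{\left(u{\left(20 \right)} \right)} = \left(-1\right) \left(-1\right) = 1$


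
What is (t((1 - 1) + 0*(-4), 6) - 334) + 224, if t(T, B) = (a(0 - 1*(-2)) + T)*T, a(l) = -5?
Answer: -110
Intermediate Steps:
t(T, B) = T*(-5 + T) (t(T, B) = (-5 + T)*T = T*(-5 + T))
(t((1 - 1) + 0*(-4), 6) - 334) + 224 = (((1 - 1) + 0*(-4))*(-5 + ((1 - 1) + 0*(-4))) - 334) + 224 = ((0 + 0)*(-5 + (0 + 0)) - 334) + 224 = (0*(-5 + 0) - 334) + 224 = (0*(-5) - 334) + 224 = (0 - 334) + 224 = -334 + 224 = -110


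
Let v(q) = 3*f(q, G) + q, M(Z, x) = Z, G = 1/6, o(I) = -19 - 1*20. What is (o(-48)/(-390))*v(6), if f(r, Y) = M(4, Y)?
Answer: 9/5 ≈ 1.8000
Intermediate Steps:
o(I) = -39 (o(I) = -19 - 20 = -39)
G = ⅙ ≈ 0.16667
f(r, Y) = 4
v(q) = 12 + q (v(q) = 3*4 + q = 12 + q)
(o(-48)/(-390))*v(6) = (-39/(-390))*(12 + 6) = -39*(-1/390)*18 = (⅒)*18 = 9/5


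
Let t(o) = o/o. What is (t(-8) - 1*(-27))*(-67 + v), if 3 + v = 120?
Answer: 1400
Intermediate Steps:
t(o) = 1
v = 117 (v = -3 + 120 = 117)
(t(-8) - 1*(-27))*(-67 + v) = (1 - 1*(-27))*(-67 + 117) = (1 + 27)*50 = 28*50 = 1400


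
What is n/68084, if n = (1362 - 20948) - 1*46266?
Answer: -16463/17021 ≈ -0.96722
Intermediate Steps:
n = -65852 (n = -19586 - 46266 = -65852)
n/68084 = -65852/68084 = -65852*1/68084 = -16463/17021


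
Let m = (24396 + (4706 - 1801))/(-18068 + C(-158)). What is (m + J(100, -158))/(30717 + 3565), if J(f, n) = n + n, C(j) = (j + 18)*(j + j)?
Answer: -8243051/897228504 ≈ -0.0091872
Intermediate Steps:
C(j) = 2*j*(18 + j) (C(j) = (18 + j)*(2*j) = 2*j*(18 + j))
J(f, n) = 2*n
m = 27301/26172 (m = (24396 + (4706 - 1801))/(-18068 + 2*(-158)*(18 - 158)) = (24396 + 2905)/(-18068 + 2*(-158)*(-140)) = 27301/(-18068 + 44240) = 27301/26172 ≈ 1.0431)
(m + J(100, -158))/(30717 + 3565) = (27301/26172 + 2*(-158))/(30717 + 3565) = (27301/26172 - 316)/34282 = -8243051/26172*1/34282 = -8243051/897228504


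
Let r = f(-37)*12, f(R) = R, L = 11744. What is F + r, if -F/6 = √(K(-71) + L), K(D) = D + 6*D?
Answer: -444 - 6*√11247 ≈ -1080.3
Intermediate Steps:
K(D) = 7*D
F = -6*√11247 (F = -6*√(7*(-71) + 11744) = -6*√(-497 + 11744) = -6*√11247 ≈ -636.31)
r = -444 (r = -37*12 = -444)
F + r = -6*√11247 - 444 = -444 - 6*√11247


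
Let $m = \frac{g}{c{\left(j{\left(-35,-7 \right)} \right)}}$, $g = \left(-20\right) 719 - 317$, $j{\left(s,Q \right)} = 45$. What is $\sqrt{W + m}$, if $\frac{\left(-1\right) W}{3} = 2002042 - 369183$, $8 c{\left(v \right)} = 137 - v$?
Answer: $i \sqrt{4899855} \approx 2213.6 i$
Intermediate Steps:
$c{\left(v \right)} = \frac{137}{8} - \frac{v}{8}$ ($c{\left(v \right)} = \frac{137 - v}{8} = \frac{137}{8} - \frac{v}{8}$)
$g = -14697$ ($g = -14380 - 317 = -14697$)
$W = -4898577$ ($W = - 3 \left(2002042 - 369183\right) = \left(-3\right) 1632859 = -4898577$)
$m = -1278$ ($m = - \frac{14697}{\frac{137}{8} - \frac{45}{8}} = - \frac{14697}{\frac{23}{2}} = \left(-14697\right) \frac{2}{23} = -1278$)
$\sqrt{W + m} = \sqrt{-4898577 - 1278} = \sqrt{-4899855} = i \sqrt{4899855}$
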